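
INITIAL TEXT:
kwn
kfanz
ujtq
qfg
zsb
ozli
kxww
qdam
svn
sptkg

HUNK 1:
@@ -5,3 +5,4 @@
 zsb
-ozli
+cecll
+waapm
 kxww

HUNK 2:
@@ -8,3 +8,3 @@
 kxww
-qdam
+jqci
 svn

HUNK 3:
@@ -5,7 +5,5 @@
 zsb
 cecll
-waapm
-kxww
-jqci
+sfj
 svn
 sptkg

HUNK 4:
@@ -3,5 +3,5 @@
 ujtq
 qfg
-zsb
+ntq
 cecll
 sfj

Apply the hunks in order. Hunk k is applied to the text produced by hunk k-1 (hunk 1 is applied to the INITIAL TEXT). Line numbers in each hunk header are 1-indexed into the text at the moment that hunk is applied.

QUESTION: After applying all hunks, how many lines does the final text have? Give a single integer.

Hunk 1: at line 5 remove [ozli] add [cecll,waapm] -> 11 lines: kwn kfanz ujtq qfg zsb cecll waapm kxww qdam svn sptkg
Hunk 2: at line 8 remove [qdam] add [jqci] -> 11 lines: kwn kfanz ujtq qfg zsb cecll waapm kxww jqci svn sptkg
Hunk 3: at line 5 remove [waapm,kxww,jqci] add [sfj] -> 9 lines: kwn kfanz ujtq qfg zsb cecll sfj svn sptkg
Hunk 4: at line 3 remove [zsb] add [ntq] -> 9 lines: kwn kfanz ujtq qfg ntq cecll sfj svn sptkg
Final line count: 9

Answer: 9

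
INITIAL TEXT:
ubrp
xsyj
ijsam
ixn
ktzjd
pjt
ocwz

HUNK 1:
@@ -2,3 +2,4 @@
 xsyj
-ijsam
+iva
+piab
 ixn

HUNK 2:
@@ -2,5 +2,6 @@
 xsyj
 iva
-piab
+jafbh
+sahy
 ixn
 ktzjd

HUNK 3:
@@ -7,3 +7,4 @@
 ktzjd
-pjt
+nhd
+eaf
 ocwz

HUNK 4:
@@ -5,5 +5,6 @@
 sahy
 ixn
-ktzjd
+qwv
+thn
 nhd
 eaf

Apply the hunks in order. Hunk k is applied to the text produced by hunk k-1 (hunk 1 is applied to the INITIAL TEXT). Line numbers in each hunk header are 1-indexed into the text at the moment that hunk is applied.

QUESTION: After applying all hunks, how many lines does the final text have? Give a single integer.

Answer: 11

Derivation:
Hunk 1: at line 2 remove [ijsam] add [iva,piab] -> 8 lines: ubrp xsyj iva piab ixn ktzjd pjt ocwz
Hunk 2: at line 2 remove [piab] add [jafbh,sahy] -> 9 lines: ubrp xsyj iva jafbh sahy ixn ktzjd pjt ocwz
Hunk 3: at line 7 remove [pjt] add [nhd,eaf] -> 10 lines: ubrp xsyj iva jafbh sahy ixn ktzjd nhd eaf ocwz
Hunk 4: at line 5 remove [ktzjd] add [qwv,thn] -> 11 lines: ubrp xsyj iva jafbh sahy ixn qwv thn nhd eaf ocwz
Final line count: 11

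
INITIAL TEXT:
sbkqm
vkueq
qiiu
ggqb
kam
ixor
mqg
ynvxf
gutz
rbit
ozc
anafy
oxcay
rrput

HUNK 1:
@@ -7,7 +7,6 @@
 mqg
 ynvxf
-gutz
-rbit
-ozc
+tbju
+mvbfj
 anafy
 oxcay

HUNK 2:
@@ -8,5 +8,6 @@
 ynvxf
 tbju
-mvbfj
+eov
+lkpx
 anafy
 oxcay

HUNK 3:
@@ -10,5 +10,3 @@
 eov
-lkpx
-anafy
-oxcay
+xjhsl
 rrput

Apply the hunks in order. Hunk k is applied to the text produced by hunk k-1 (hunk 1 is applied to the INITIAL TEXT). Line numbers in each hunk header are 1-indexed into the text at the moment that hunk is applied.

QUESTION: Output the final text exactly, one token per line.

Answer: sbkqm
vkueq
qiiu
ggqb
kam
ixor
mqg
ynvxf
tbju
eov
xjhsl
rrput

Derivation:
Hunk 1: at line 7 remove [gutz,rbit,ozc] add [tbju,mvbfj] -> 13 lines: sbkqm vkueq qiiu ggqb kam ixor mqg ynvxf tbju mvbfj anafy oxcay rrput
Hunk 2: at line 8 remove [mvbfj] add [eov,lkpx] -> 14 lines: sbkqm vkueq qiiu ggqb kam ixor mqg ynvxf tbju eov lkpx anafy oxcay rrput
Hunk 3: at line 10 remove [lkpx,anafy,oxcay] add [xjhsl] -> 12 lines: sbkqm vkueq qiiu ggqb kam ixor mqg ynvxf tbju eov xjhsl rrput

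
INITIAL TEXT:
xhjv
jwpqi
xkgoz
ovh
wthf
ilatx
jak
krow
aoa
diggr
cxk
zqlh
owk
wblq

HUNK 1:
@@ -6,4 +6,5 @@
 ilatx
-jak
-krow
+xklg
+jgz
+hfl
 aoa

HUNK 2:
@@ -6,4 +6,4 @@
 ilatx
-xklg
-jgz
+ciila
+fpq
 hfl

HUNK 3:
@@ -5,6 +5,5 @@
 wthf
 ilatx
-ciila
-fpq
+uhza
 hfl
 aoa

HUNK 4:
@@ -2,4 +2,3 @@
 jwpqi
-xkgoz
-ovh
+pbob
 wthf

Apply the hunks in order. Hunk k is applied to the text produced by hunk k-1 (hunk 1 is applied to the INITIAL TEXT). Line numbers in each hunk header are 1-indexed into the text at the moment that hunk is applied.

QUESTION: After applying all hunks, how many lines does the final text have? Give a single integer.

Answer: 13

Derivation:
Hunk 1: at line 6 remove [jak,krow] add [xklg,jgz,hfl] -> 15 lines: xhjv jwpqi xkgoz ovh wthf ilatx xklg jgz hfl aoa diggr cxk zqlh owk wblq
Hunk 2: at line 6 remove [xklg,jgz] add [ciila,fpq] -> 15 lines: xhjv jwpqi xkgoz ovh wthf ilatx ciila fpq hfl aoa diggr cxk zqlh owk wblq
Hunk 3: at line 5 remove [ciila,fpq] add [uhza] -> 14 lines: xhjv jwpqi xkgoz ovh wthf ilatx uhza hfl aoa diggr cxk zqlh owk wblq
Hunk 4: at line 2 remove [xkgoz,ovh] add [pbob] -> 13 lines: xhjv jwpqi pbob wthf ilatx uhza hfl aoa diggr cxk zqlh owk wblq
Final line count: 13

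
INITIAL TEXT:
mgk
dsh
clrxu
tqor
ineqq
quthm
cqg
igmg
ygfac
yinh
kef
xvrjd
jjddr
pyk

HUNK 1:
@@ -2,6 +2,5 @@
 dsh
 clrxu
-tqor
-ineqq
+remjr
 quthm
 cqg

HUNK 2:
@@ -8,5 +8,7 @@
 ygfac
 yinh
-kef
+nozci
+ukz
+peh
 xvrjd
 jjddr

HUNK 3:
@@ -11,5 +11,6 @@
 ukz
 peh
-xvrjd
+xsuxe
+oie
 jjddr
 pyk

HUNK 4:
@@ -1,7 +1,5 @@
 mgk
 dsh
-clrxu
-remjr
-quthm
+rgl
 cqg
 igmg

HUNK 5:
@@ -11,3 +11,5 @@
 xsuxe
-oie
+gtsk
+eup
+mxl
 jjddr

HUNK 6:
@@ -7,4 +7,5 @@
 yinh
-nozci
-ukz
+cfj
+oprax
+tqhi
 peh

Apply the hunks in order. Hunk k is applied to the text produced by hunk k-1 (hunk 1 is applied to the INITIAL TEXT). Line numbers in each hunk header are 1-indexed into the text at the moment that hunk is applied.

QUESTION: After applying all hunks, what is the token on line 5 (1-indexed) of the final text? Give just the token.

Answer: igmg

Derivation:
Hunk 1: at line 2 remove [tqor,ineqq] add [remjr] -> 13 lines: mgk dsh clrxu remjr quthm cqg igmg ygfac yinh kef xvrjd jjddr pyk
Hunk 2: at line 8 remove [kef] add [nozci,ukz,peh] -> 15 lines: mgk dsh clrxu remjr quthm cqg igmg ygfac yinh nozci ukz peh xvrjd jjddr pyk
Hunk 3: at line 11 remove [xvrjd] add [xsuxe,oie] -> 16 lines: mgk dsh clrxu remjr quthm cqg igmg ygfac yinh nozci ukz peh xsuxe oie jjddr pyk
Hunk 4: at line 1 remove [clrxu,remjr,quthm] add [rgl] -> 14 lines: mgk dsh rgl cqg igmg ygfac yinh nozci ukz peh xsuxe oie jjddr pyk
Hunk 5: at line 11 remove [oie] add [gtsk,eup,mxl] -> 16 lines: mgk dsh rgl cqg igmg ygfac yinh nozci ukz peh xsuxe gtsk eup mxl jjddr pyk
Hunk 6: at line 7 remove [nozci,ukz] add [cfj,oprax,tqhi] -> 17 lines: mgk dsh rgl cqg igmg ygfac yinh cfj oprax tqhi peh xsuxe gtsk eup mxl jjddr pyk
Final line 5: igmg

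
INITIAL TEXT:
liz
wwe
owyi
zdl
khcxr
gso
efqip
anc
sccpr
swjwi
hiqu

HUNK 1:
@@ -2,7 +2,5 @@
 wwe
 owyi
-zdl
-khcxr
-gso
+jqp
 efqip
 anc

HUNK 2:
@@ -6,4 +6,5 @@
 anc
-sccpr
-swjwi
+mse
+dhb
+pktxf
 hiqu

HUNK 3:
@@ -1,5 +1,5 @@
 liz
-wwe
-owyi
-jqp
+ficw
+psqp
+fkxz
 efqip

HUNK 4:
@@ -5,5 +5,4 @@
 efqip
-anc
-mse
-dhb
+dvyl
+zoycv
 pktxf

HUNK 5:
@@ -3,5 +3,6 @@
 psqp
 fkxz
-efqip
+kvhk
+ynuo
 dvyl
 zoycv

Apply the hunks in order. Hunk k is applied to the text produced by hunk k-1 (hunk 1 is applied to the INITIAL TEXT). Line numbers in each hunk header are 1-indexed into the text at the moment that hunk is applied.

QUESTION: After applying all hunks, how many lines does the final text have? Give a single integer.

Hunk 1: at line 2 remove [zdl,khcxr,gso] add [jqp] -> 9 lines: liz wwe owyi jqp efqip anc sccpr swjwi hiqu
Hunk 2: at line 6 remove [sccpr,swjwi] add [mse,dhb,pktxf] -> 10 lines: liz wwe owyi jqp efqip anc mse dhb pktxf hiqu
Hunk 3: at line 1 remove [wwe,owyi,jqp] add [ficw,psqp,fkxz] -> 10 lines: liz ficw psqp fkxz efqip anc mse dhb pktxf hiqu
Hunk 4: at line 5 remove [anc,mse,dhb] add [dvyl,zoycv] -> 9 lines: liz ficw psqp fkxz efqip dvyl zoycv pktxf hiqu
Hunk 5: at line 3 remove [efqip] add [kvhk,ynuo] -> 10 lines: liz ficw psqp fkxz kvhk ynuo dvyl zoycv pktxf hiqu
Final line count: 10

Answer: 10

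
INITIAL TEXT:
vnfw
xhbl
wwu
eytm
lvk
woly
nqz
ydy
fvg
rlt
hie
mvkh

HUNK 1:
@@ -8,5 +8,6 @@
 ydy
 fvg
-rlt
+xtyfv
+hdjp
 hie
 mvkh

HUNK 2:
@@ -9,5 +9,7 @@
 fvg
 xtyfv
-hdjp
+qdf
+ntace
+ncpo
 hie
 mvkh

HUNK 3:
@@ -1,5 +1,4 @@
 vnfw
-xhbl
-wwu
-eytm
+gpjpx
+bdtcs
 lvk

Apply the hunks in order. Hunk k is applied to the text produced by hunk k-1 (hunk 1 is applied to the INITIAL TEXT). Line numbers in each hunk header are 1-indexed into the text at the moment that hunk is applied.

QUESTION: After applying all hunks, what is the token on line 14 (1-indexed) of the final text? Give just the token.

Answer: mvkh

Derivation:
Hunk 1: at line 8 remove [rlt] add [xtyfv,hdjp] -> 13 lines: vnfw xhbl wwu eytm lvk woly nqz ydy fvg xtyfv hdjp hie mvkh
Hunk 2: at line 9 remove [hdjp] add [qdf,ntace,ncpo] -> 15 lines: vnfw xhbl wwu eytm lvk woly nqz ydy fvg xtyfv qdf ntace ncpo hie mvkh
Hunk 3: at line 1 remove [xhbl,wwu,eytm] add [gpjpx,bdtcs] -> 14 lines: vnfw gpjpx bdtcs lvk woly nqz ydy fvg xtyfv qdf ntace ncpo hie mvkh
Final line 14: mvkh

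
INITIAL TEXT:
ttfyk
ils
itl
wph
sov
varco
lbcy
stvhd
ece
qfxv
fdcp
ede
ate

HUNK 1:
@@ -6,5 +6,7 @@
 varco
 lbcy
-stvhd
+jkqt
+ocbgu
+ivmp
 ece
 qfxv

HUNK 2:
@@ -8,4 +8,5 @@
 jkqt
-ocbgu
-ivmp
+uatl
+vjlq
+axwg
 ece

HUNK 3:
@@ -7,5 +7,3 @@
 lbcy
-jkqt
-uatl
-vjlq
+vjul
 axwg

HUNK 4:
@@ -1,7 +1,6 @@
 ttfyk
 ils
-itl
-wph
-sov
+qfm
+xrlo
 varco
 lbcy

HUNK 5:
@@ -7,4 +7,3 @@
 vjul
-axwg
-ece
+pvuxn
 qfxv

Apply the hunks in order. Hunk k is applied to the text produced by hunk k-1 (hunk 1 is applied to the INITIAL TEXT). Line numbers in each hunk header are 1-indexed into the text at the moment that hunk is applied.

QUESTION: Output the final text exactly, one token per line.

Answer: ttfyk
ils
qfm
xrlo
varco
lbcy
vjul
pvuxn
qfxv
fdcp
ede
ate

Derivation:
Hunk 1: at line 6 remove [stvhd] add [jkqt,ocbgu,ivmp] -> 15 lines: ttfyk ils itl wph sov varco lbcy jkqt ocbgu ivmp ece qfxv fdcp ede ate
Hunk 2: at line 8 remove [ocbgu,ivmp] add [uatl,vjlq,axwg] -> 16 lines: ttfyk ils itl wph sov varco lbcy jkqt uatl vjlq axwg ece qfxv fdcp ede ate
Hunk 3: at line 7 remove [jkqt,uatl,vjlq] add [vjul] -> 14 lines: ttfyk ils itl wph sov varco lbcy vjul axwg ece qfxv fdcp ede ate
Hunk 4: at line 1 remove [itl,wph,sov] add [qfm,xrlo] -> 13 lines: ttfyk ils qfm xrlo varco lbcy vjul axwg ece qfxv fdcp ede ate
Hunk 5: at line 7 remove [axwg,ece] add [pvuxn] -> 12 lines: ttfyk ils qfm xrlo varco lbcy vjul pvuxn qfxv fdcp ede ate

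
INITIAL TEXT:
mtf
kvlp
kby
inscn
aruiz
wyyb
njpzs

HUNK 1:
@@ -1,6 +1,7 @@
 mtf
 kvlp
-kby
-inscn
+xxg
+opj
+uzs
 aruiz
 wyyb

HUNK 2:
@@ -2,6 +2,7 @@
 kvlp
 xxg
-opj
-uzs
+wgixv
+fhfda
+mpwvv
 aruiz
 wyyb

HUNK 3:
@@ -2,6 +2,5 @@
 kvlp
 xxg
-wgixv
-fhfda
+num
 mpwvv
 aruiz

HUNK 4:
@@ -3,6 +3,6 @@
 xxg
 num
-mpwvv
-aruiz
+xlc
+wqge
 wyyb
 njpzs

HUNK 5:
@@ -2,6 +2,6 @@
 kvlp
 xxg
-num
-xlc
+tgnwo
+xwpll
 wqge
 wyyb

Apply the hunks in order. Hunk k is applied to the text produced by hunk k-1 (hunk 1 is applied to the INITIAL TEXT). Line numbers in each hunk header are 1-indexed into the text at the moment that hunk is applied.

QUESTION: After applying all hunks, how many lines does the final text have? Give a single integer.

Answer: 8

Derivation:
Hunk 1: at line 1 remove [kby,inscn] add [xxg,opj,uzs] -> 8 lines: mtf kvlp xxg opj uzs aruiz wyyb njpzs
Hunk 2: at line 2 remove [opj,uzs] add [wgixv,fhfda,mpwvv] -> 9 lines: mtf kvlp xxg wgixv fhfda mpwvv aruiz wyyb njpzs
Hunk 3: at line 2 remove [wgixv,fhfda] add [num] -> 8 lines: mtf kvlp xxg num mpwvv aruiz wyyb njpzs
Hunk 4: at line 3 remove [mpwvv,aruiz] add [xlc,wqge] -> 8 lines: mtf kvlp xxg num xlc wqge wyyb njpzs
Hunk 5: at line 2 remove [num,xlc] add [tgnwo,xwpll] -> 8 lines: mtf kvlp xxg tgnwo xwpll wqge wyyb njpzs
Final line count: 8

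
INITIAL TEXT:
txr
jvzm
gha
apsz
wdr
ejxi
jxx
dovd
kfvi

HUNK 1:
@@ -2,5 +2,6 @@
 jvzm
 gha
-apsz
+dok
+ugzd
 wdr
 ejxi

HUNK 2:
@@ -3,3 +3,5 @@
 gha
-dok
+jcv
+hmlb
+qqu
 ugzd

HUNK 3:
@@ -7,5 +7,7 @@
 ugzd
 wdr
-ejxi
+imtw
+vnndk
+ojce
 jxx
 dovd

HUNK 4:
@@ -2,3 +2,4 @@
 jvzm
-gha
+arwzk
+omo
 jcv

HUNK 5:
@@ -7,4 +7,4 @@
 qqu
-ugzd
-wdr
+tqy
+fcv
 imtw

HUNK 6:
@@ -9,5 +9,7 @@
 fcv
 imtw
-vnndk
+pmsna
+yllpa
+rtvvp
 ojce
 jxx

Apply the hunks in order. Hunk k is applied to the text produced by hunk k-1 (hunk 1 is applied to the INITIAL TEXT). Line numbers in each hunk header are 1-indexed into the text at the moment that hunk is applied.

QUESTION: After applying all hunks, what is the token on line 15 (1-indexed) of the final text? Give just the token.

Hunk 1: at line 2 remove [apsz] add [dok,ugzd] -> 10 lines: txr jvzm gha dok ugzd wdr ejxi jxx dovd kfvi
Hunk 2: at line 3 remove [dok] add [jcv,hmlb,qqu] -> 12 lines: txr jvzm gha jcv hmlb qqu ugzd wdr ejxi jxx dovd kfvi
Hunk 3: at line 7 remove [ejxi] add [imtw,vnndk,ojce] -> 14 lines: txr jvzm gha jcv hmlb qqu ugzd wdr imtw vnndk ojce jxx dovd kfvi
Hunk 4: at line 2 remove [gha] add [arwzk,omo] -> 15 lines: txr jvzm arwzk omo jcv hmlb qqu ugzd wdr imtw vnndk ojce jxx dovd kfvi
Hunk 5: at line 7 remove [ugzd,wdr] add [tqy,fcv] -> 15 lines: txr jvzm arwzk omo jcv hmlb qqu tqy fcv imtw vnndk ojce jxx dovd kfvi
Hunk 6: at line 9 remove [vnndk] add [pmsna,yllpa,rtvvp] -> 17 lines: txr jvzm arwzk omo jcv hmlb qqu tqy fcv imtw pmsna yllpa rtvvp ojce jxx dovd kfvi
Final line 15: jxx

Answer: jxx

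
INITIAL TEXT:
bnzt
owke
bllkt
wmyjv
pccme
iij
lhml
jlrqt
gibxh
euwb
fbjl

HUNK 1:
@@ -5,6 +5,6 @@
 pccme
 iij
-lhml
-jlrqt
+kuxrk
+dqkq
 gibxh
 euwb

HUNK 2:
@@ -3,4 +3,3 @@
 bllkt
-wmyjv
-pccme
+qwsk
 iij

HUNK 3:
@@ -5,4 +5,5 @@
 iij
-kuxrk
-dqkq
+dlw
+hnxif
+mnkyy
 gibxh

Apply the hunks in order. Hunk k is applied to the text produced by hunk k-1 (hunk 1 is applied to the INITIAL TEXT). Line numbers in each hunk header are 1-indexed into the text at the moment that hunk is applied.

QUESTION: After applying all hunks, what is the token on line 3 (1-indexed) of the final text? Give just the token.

Hunk 1: at line 5 remove [lhml,jlrqt] add [kuxrk,dqkq] -> 11 lines: bnzt owke bllkt wmyjv pccme iij kuxrk dqkq gibxh euwb fbjl
Hunk 2: at line 3 remove [wmyjv,pccme] add [qwsk] -> 10 lines: bnzt owke bllkt qwsk iij kuxrk dqkq gibxh euwb fbjl
Hunk 3: at line 5 remove [kuxrk,dqkq] add [dlw,hnxif,mnkyy] -> 11 lines: bnzt owke bllkt qwsk iij dlw hnxif mnkyy gibxh euwb fbjl
Final line 3: bllkt

Answer: bllkt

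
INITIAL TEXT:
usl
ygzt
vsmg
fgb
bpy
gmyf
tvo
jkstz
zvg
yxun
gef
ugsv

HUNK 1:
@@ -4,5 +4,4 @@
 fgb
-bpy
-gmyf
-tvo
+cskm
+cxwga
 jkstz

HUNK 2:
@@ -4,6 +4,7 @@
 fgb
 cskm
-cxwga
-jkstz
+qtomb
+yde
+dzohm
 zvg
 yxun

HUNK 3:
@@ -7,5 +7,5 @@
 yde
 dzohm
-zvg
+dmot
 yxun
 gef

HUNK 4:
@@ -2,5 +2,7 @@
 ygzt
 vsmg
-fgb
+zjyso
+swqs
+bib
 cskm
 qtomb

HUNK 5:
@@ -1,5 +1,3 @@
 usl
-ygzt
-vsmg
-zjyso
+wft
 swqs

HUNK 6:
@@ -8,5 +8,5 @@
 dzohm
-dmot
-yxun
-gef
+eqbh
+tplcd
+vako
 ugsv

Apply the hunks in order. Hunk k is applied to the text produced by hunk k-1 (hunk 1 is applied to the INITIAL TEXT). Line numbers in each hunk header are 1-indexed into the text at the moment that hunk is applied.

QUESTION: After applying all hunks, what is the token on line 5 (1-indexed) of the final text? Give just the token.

Answer: cskm

Derivation:
Hunk 1: at line 4 remove [bpy,gmyf,tvo] add [cskm,cxwga] -> 11 lines: usl ygzt vsmg fgb cskm cxwga jkstz zvg yxun gef ugsv
Hunk 2: at line 4 remove [cxwga,jkstz] add [qtomb,yde,dzohm] -> 12 lines: usl ygzt vsmg fgb cskm qtomb yde dzohm zvg yxun gef ugsv
Hunk 3: at line 7 remove [zvg] add [dmot] -> 12 lines: usl ygzt vsmg fgb cskm qtomb yde dzohm dmot yxun gef ugsv
Hunk 4: at line 2 remove [fgb] add [zjyso,swqs,bib] -> 14 lines: usl ygzt vsmg zjyso swqs bib cskm qtomb yde dzohm dmot yxun gef ugsv
Hunk 5: at line 1 remove [ygzt,vsmg,zjyso] add [wft] -> 12 lines: usl wft swqs bib cskm qtomb yde dzohm dmot yxun gef ugsv
Hunk 6: at line 8 remove [dmot,yxun,gef] add [eqbh,tplcd,vako] -> 12 lines: usl wft swqs bib cskm qtomb yde dzohm eqbh tplcd vako ugsv
Final line 5: cskm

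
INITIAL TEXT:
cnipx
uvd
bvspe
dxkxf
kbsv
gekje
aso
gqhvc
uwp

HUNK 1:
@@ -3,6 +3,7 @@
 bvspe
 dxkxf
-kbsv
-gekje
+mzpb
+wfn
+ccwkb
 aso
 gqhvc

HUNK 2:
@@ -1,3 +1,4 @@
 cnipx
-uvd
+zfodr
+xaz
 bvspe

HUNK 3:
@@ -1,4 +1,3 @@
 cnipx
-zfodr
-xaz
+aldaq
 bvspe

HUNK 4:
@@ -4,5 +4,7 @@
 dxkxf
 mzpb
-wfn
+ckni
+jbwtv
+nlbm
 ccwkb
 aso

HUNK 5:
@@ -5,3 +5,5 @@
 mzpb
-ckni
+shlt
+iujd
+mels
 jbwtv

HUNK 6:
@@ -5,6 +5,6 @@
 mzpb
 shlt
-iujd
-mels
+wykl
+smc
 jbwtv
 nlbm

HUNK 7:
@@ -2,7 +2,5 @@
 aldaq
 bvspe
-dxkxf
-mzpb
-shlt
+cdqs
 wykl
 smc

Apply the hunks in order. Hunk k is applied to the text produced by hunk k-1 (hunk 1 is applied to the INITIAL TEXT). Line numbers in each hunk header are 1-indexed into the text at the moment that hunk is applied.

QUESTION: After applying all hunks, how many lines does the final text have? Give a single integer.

Answer: 12

Derivation:
Hunk 1: at line 3 remove [kbsv,gekje] add [mzpb,wfn,ccwkb] -> 10 lines: cnipx uvd bvspe dxkxf mzpb wfn ccwkb aso gqhvc uwp
Hunk 2: at line 1 remove [uvd] add [zfodr,xaz] -> 11 lines: cnipx zfodr xaz bvspe dxkxf mzpb wfn ccwkb aso gqhvc uwp
Hunk 3: at line 1 remove [zfodr,xaz] add [aldaq] -> 10 lines: cnipx aldaq bvspe dxkxf mzpb wfn ccwkb aso gqhvc uwp
Hunk 4: at line 4 remove [wfn] add [ckni,jbwtv,nlbm] -> 12 lines: cnipx aldaq bvspe dxkxf mzpb ckni jbwtv nlbm ccwkb aso gqhvc uwp
Hunk 5: at line 5 remove [ckni] add [shlt,iujd,mels] -> 14 lines: cnipx aldaq bvspe dxkxf mzpb shlt iujd mels jbwtv nlbm ccwkb aso gqhvc uwp
Hunk 6: at line 5 remove [iujd,mels] add [wykl,smc] -> 14 lines: cnipx aldaq bvspe dxkxf mzpb shlt wykl smc jbwtv nlbm ccwkb aso gqhvc uwp
Hunk 7: at line 2 remove [dxkxf,mzpb,shlt] add [cdqs] -> 12 lines: cnipx aldaq bvspe cdqs wykl smc jbwtv nlbm ccwkb aso gqhvc uwp
Final line count: 12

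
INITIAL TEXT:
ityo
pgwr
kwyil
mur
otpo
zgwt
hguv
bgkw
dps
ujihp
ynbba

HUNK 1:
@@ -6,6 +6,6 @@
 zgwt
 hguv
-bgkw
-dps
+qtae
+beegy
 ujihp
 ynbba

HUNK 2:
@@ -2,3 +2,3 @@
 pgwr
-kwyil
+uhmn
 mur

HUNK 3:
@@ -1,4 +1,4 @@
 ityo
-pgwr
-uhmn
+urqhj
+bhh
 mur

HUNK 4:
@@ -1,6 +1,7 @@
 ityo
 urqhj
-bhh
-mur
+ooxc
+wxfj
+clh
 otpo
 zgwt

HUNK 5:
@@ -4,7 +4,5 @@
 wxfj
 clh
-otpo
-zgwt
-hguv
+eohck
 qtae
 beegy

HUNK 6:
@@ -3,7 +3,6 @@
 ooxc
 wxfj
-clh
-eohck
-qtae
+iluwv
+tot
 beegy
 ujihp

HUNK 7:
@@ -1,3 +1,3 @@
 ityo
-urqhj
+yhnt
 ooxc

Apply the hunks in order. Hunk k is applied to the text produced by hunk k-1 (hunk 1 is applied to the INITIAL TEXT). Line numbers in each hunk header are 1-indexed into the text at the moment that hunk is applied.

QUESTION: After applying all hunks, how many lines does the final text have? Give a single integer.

Answer: 9

Derivation:
Hunk 1: at line 6 remove [bgkw,dps] add [qtae,beegy] -> 11 lines: ityo pgwr kwyil mur otpo zgwt hguv qtae beegy ujihp ynbba
Hunk 2: at line 2 remove [kwyil] add [uhmn] -> 11 lines: ityo pgwr uhmn mur otpo zgwt hguv qtae beegy ujihp ynbba
Hunk 3: at line 1 remove [pgwr,uhmn] add [urqhj,bhh] -> 11 lines: ityo urqhj bhh mur otpo zgwt hguv qtae beegy ujihp ynbba
Hunk 4: at line 1 remove [bhh,mur] add [ooxc,wxfj,clh] -> 12 lines: ityo urqhj ooxc wxfj clh otpo zgwt hguv qtae beegy ujihp ynbba
Hunk 5: at line 4 remove [otpo,zgwt,hguv] add [eohck] -> 10 lines: ityo urqhj ooxc wxfj clh eohck qtae beegy ujihp ynbba
Hunk 6: at line 3 remove [clh,eohck,qtae] add [iluwv,tot] -> 9 lines: ityo urqhj ooxc wxfj iluwv tot beegy ujihp ynbba
Hunk 7: at line 1 remove [urqhj] add [yhnt] -> 9 lines: ityo yhnt ooxc wxfj iluwv tot beegy ujihp ynbba
Final line count: 9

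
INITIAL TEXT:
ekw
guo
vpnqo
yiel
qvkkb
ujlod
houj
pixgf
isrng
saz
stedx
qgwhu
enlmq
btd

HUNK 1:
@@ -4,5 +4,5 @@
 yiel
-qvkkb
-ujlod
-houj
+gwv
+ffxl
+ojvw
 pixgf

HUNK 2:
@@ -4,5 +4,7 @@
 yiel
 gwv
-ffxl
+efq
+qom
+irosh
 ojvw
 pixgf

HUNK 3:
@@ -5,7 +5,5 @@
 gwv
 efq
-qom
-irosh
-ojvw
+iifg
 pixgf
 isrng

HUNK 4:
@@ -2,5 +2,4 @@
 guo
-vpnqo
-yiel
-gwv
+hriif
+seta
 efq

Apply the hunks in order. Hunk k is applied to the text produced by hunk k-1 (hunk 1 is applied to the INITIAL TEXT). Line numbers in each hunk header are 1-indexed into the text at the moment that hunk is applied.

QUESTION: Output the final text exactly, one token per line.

Hunk 1: at line 4 remove [qvkkb,ujlod,houj] add [gwv,ffxl,ojvw] -> 14 lines: ekw guo vpnqo yiel gwv ffxl ojvw pixgf isrng saz stedx qgwhu enlmq btd
Hunk 2: at line 4 remove [ffxl] add [efq,qom,irosh] -> 16 lines: ekw guo vpnqo yiel gwv efq qom irosh ojvw pixgf isrng saz stedx qgwhu enlmq btd
Hunk 3: at line 5 remove [qom,irosh,ojvw] add [iifg] -> 14 lines: ekw guo vpnqo yiel gwv efq iifg pixgf isrng saz stedx qgwhu enlmq btd
Hunk 4: at line 2 remove [vpnqo,yiel,gwv] add [hriif,seta] -> 13 lines: ekw guo hriif seta efq iifg pixgf isrng saz stedx qgwhu enlmq btd

Answer: ekw
guo
hriif
seta
efq
iifg
pixgf
isrng
saz
stedx
qgwhu
enlmq
btd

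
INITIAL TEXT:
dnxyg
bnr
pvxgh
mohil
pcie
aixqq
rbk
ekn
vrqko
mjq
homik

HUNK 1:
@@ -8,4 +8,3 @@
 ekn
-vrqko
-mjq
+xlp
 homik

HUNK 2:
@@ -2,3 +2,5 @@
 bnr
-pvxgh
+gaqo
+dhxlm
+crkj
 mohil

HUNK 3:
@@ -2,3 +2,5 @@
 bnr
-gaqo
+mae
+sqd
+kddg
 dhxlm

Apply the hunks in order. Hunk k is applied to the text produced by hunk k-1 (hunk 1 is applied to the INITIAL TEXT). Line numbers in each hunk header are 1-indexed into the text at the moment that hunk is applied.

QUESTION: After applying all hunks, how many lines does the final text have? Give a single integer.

Answer: 14

Derivation:
Hunk 1: at line 8 remove [vrqko,mjq] add [xlp] -> 10 lines: dnxyg bnr pvxgh mohil pcie aixqq rbk ekn xlp homik
Hunk 2: at line 2 remove [pvxgh] add [gaqo,dhxlm,crkj] -> 12 lines: dnxyg bnr gaqo dhxlm crkj mohil pcie aixqq rbk ekn xlp homik
Hunk 3: at line 2 remove [gaqo] add [mae,sqd,kddg] -> 14 lines: dnxyg bnr mae sqd kddg dhxlm crkj mohil pcie aixqq rbk ekn xlp homik
Final line count: 14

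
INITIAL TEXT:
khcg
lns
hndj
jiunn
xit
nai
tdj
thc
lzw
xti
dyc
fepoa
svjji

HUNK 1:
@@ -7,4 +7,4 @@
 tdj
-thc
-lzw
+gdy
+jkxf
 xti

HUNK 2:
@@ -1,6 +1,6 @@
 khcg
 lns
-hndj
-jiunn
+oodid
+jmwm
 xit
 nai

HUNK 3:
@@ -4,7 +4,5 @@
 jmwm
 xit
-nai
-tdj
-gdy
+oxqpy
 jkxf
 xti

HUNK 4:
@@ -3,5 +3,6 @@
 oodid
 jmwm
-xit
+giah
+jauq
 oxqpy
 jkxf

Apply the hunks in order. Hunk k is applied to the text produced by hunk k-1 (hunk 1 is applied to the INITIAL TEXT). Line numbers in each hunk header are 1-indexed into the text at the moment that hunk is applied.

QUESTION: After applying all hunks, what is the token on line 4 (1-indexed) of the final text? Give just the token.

Hunk 1: at line 7 remove [thc,lzw] add [gdy,jkxf] -> 13 lines: khcg lns hndj jiunn xit nai tdj gdy jkxf xti dyc fepoa svjji
Hunk 2: at line 1 remove [hndj,jiunn] add [oodid,jmwm] -> 13 lines: khcg lns oodid jmwm xit nai tdj gdy jkxf xti dyc fepoa svjji
Hunk 3: at line 4 remove [nai,tdj,gdy] add [oxqpy] -> 11 lines: khcg lns oodid jmwm xit oxqpy jkxf xti dyc fepoa svjji
Hunk 4: at line 3 remove [xit] add [giah,jauq] -> 12 lines: khcg lns oodid jmwm giah jauq oxqpy jkxf xti dyc fepoa svjji
Final line 4: jmwm

Answer: jmwm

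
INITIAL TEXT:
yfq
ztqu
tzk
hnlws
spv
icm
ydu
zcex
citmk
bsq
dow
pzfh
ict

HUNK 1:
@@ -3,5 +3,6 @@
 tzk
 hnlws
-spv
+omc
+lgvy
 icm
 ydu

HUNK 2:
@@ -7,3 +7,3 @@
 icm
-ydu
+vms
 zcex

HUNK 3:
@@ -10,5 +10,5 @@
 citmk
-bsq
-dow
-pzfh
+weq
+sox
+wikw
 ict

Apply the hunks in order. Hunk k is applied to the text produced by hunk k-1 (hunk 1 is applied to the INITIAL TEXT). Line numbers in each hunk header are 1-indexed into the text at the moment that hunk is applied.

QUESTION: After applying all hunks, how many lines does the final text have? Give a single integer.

Hunk 1: at line 3 remove [spv] add [omc,lgvy] -> 14 lines: yfq ztqu tzk hnlws omc lgvy icm ydu zcex citmk bsq dow pzfh ict
Hunk 2: at line 7 remove [ydu] add [vms] -> 14 lines: yfq ztqu tzk hnlws omc lgvy icm vms zcex citmk bsq dow pzfh ict
Hunk 3: at line 10 remove [bsq,dow,pzfh] add [weq,sox,wikw] -> 14 lines: yfq ztqu tzk hnlws omc lgvy icm vms zcex citmk weq sox wikw ict
Final line count: 14

Answer: 14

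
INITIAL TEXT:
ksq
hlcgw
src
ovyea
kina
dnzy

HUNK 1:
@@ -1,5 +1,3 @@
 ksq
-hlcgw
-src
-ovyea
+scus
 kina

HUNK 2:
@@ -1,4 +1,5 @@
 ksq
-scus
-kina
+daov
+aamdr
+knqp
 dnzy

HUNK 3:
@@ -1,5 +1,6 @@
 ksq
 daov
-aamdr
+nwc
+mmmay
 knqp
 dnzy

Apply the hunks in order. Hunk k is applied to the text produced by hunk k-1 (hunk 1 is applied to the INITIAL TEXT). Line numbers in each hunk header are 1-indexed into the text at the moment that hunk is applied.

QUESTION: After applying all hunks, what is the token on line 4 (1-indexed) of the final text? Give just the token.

Hunk 1: at line 1 remove [hlcgw,src,ovyea] add [scus] -> 4 lines: ksq scus kina dnzy
Hunk 2: at line 1 remove [scus,kina] add [daov,aamdr,knqp] -> 5 lines: ksq daov aamdr knqp dnzy
Hunk 3: at line 1 remove [aamdr] add [nwc,mmmay] -> 6 lines: ksq daov nwc mmmay knqp dnzy
Final line 4: mmmay

Answer: mmmay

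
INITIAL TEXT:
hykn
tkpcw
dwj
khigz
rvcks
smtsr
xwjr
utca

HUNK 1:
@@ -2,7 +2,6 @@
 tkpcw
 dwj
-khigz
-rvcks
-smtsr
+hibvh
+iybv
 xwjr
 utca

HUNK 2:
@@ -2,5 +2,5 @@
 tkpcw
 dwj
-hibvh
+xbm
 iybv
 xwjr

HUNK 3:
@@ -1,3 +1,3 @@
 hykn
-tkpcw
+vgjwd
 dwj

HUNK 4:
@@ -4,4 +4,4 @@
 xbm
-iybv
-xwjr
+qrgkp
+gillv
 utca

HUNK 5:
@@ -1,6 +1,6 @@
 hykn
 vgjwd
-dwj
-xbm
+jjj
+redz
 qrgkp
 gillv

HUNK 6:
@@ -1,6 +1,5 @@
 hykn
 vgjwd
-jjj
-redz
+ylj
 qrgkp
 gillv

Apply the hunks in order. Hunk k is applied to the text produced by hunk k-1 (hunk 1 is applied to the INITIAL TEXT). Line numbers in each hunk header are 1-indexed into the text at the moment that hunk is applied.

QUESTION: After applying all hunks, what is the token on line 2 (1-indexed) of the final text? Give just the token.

Answer: vgjwd

Derivation:
Hunk 1: at line 2 remove [khigz,rvcks,smtsr] add [hibvh,iybv] -> 7 lines: hykn tkpcw dwj hibvh iybv xwjr utca
Hunk 2: at line 2 remove [hibvh] add [xbm] -> 7 lines: hykn tkpcw dwj xbm iybv xwjr utca
Hunk 3: at line 1 remove [tkpcw] add [vgjwd] -> 7 lines: hykn vgjwd dwj xbm iybv xwjr utca
Hunk 4: at line 4 remove [iybv,xwjr] add [qrgkp,gillv] -> 7 lines: hykn vgjwd dwj xbm qrgkp gillv utca
Hunk 5: at line 1 remove [dwj,xbm] add [jjj,redz] -> 7 lines: hykn vgjwd jjj redz qrgkp gillv utca
Hunk 6: at line 1 remove [jjj,redz] add [ylj] -> 6 lines: hykn vgjwd ylj qrgkp gillv utca
Final line 2: vgjwd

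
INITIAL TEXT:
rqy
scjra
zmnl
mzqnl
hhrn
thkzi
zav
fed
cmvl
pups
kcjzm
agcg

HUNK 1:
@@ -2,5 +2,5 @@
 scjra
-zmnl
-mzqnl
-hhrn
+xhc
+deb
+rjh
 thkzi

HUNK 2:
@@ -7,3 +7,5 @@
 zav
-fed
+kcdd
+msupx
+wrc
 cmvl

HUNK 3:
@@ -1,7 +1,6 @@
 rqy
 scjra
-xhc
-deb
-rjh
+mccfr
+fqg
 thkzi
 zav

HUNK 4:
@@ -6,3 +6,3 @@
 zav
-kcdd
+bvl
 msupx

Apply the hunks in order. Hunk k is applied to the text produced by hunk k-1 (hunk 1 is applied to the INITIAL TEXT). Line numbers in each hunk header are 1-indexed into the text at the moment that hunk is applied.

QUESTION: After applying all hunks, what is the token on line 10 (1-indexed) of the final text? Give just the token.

Answer: cmvl

Derivation:
Hunk 1: at line 2 remove [zmnl,mzqnl,hhrn] add [xhc,deb,rjh] -> 12 lines: rqy scjra xhc deb rjh thkzi zav fed cmvl pups kcjzm agcg
Hunk 2: at line 7 remove [fed] add [kcdd,msupx,wrc] -> 14 lines: rqy scjra xhc deb rjh thkzi zav kcdd msupx wrc cmvl pups kcjzm agcg
Hunk 3: at line 1 remove [xhc,deb,rjh] add [mccfr,fqg] -> 13 lines: rqy scjra mccfr fqg thkzi zav kcdd msupx wrc cmvl pups kcjzm agcg
Hunk 4: at line 6 remove [kcdd] add [bvl] -> 13 lines: rqy scjra mccfr fqg thkzi zav bvl msupx wrc cmvl pups kcjzm agcg
Final line 10: cmvl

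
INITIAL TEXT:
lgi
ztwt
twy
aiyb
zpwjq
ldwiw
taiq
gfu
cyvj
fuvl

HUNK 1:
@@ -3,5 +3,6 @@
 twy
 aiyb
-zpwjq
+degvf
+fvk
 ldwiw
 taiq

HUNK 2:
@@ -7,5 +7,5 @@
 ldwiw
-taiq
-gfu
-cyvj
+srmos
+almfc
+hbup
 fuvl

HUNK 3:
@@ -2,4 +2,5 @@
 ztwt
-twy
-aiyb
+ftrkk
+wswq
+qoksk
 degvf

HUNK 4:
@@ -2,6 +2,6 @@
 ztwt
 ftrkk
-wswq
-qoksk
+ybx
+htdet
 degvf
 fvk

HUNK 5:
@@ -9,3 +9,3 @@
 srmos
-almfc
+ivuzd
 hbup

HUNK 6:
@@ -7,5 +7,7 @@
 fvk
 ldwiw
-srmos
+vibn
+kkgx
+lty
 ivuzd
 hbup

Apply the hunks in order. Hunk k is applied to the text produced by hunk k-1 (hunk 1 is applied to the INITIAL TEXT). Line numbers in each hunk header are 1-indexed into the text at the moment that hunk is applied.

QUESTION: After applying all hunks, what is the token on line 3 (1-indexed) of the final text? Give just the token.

Answer: ftrkk

Derivation:
Hunk 1: at line 3 remove [zpwjq] add [degvf,fvk] -> 11 lines: lgi ztwt twy aiyb degvf fvk ldwiw taiq gfu cyvj fuvl
Hunk 2: at line 7 remove [taiq,gfu,cyvj] add [srmos,almfc,hbup] -> 11 lines: lgi ztwt twy aiyb degvf fvk ldwiw srmos almfc hbup fuvl
Hunk 3: at line 2 remove [twy,aiyb] add [ftrkk,wswq,qoksk] -> 12 lines: lgi ztwt ftrkk wswq qoksk degvf fvk ldwiw srmos almfc hbup fuvl
Hunk 4: at line 2 remove [wswq,qoksk] add [ybx,htdet] -> 12 lines: lgi ztwt ftrkk ybx htdet degvf fvk ldwiw srmos almfc hbup fuvl
Hunk 5: at line 9 remove [almfc] add [ivuzd] -> 12 lines: lgi ztwt ftrkk ybx htdet degvf fvk ldwiw srmos ivuzd hbup fuvl
Hunk 6: at line 7 remove [srmos] add [vibn,kkgx,lty] -> 14 lines: lgi ztwt ftrkk ybx htdet degvf fvk ldwiw vibn kkgx lty ivuzd hbup fuvl
Final line 3: ftrkk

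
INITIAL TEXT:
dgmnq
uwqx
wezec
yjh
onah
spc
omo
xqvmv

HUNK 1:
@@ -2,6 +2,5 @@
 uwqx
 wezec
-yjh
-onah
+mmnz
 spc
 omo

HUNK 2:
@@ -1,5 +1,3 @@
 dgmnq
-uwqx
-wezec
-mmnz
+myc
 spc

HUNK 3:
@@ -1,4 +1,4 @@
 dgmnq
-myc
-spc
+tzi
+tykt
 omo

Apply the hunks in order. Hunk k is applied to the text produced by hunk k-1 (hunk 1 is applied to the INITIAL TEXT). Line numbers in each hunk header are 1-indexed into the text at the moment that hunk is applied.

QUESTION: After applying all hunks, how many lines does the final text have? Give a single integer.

Answer: 5

Derivation:
Hunk 1: at line 2 remove [yjh,onah] add [mmnz] -> 7 lines: dgmnq uwqx wezec mmnz spc omo xqvmv
Hunk 2: at line 1 remove [uwqx,wezec,mmnz] add [myc] -> 5 lines: dgmnq myc spc omo xqvmv
Hunk 3: at line 1 remove [myc,spc] add [tzi,tykt] -> 5 lines: dgmnq tzi tykt omo xqvmv
Final line count: 5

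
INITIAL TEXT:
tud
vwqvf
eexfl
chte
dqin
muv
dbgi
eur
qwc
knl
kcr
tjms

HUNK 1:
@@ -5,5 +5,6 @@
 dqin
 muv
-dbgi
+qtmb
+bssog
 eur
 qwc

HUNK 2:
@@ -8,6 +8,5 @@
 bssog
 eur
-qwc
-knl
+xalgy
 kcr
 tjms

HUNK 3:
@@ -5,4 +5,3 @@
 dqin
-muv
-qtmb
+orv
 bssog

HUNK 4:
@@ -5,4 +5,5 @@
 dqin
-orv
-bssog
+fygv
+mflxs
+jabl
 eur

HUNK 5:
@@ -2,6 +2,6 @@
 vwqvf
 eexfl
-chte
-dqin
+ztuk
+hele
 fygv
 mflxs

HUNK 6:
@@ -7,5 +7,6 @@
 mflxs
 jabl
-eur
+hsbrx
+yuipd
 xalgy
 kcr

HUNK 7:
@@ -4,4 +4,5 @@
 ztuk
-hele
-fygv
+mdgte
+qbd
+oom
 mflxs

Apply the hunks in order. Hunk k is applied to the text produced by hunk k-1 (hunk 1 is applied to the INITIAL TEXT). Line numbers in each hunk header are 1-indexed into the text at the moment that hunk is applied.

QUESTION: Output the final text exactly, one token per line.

Hunk 1: at line 5 remove [dbgi] add [qtmb,bssog] -> 13 lines: tud vwqvf eexfl chte dqin muv qtmb bssog eur qwc knl kcr tjms
Hunk 2: at line 8 remove [qwc,knl] add [xalgy] -> 12 lines: tud vwqvf eexfl chte dqin muv qtmb bssog eur xalgy kcr tjms
Hunk 3: at line 5 remove [muv,qtmb] add [orv] -> 11 lines: tud vwqvf eexfl chte dqin orv bssog eur xalgy kcr tjms
Hunk 4: at line 5 remove [orv,bssog] add [fygv,mflxs,jabl] -> 12 lines: tud vwqvf eexfl chte dqin fygv mflxs jabl eur xalgy kcr tjms
Hunk 5: at line 2 remove [chte,dqin] add [ztuk,hele] -> 12 lines: tud vwqvf eexfl ztuk hele fygv mflxs jabl eur xalgy kcr tjms
Hunk 6: at line 7 remove [eur] add [hsbrx,yuipd] -> 13 lines: tud vwqvf eexfl ztuk hele fygv mflxs jabl hsbrx yuipd xalgy kcr tjms
Hunk 7: at line 4 remove [hele,fygv] add [mdgte,qbd,oom] -> 14 lines: tud vwqvf eexfl ztuk mdgte qbd oom mflxs jabl hsbrx yuipd xalgy kcr tjms

Answer: tud
vwqvf
eexfl
ztuk
mdgte
qbd
oom
mflxs
jabl
hsbrx
yuipd
xalgy
kcr
tjms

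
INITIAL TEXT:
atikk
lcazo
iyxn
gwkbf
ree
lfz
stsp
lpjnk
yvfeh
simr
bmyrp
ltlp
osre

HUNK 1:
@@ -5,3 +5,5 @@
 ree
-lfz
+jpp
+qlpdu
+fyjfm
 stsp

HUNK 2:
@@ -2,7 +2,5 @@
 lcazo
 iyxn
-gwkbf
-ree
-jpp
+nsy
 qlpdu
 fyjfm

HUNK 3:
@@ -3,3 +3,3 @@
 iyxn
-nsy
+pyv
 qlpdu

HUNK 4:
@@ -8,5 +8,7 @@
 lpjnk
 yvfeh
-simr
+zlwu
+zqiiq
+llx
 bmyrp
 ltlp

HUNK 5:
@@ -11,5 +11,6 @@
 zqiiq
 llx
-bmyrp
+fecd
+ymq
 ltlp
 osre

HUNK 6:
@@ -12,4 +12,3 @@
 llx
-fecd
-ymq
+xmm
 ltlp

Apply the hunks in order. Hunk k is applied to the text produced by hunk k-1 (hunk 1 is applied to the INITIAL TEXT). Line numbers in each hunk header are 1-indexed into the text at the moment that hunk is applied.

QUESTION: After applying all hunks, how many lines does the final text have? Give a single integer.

Answer: 15

Derivation:
Hunk 1: at line 5 remove [lfz] add [jpp,qlpdu,fyjfm] -> 15 lines: atikk lcazo iyxn gwkbf ree jpp qlpdu fyjfm stsp lpjnk yvfeh simr bmyrp ltlp osre
Hunk 2: at line 2 remove [gwkbf,ree,jpp] add [nsy] -> 13 lines: atikk lcazo iyxn nsy qlpdu fyjfm stsp lpjnk yvfeh simr bmyrp ltlp osre
Hunk 3: at line 3 remove [nsy] add [pyv] -> 13 lines: atikk lcazo iyxn pyv qlpdu fyjfm stsp lpjnk yvfeh simr bmyrp ltlp osre
Hunk 4: at line 8 remove [simr] add [zlwu,zqiiq,llx] -> 15 lines: atikk lcazo iyxn pyv qlpdu fyjfm stsp lpjnk yvfeh zlwu zqiiq llx bmyrp ltlp osre
Hunk 5: at line 11 remove [bmyrp] add [fecd,ymq] -> 16 lines: atikk lcazo iyxn pyv qlpdu fyjfm stsp lpjnk yvfeh zlwu zqiiq llx fecd ymq ltlp osre
Hunk 6: at line 12 remove [fecd,ymq] add [xmm] -> 15 lines: atikk lcazo iyxn pyv qlpdu fyjfm stsp lpjnk yvfeh zlwu zqiiq llx xmm ltlp osre
Final line count: 15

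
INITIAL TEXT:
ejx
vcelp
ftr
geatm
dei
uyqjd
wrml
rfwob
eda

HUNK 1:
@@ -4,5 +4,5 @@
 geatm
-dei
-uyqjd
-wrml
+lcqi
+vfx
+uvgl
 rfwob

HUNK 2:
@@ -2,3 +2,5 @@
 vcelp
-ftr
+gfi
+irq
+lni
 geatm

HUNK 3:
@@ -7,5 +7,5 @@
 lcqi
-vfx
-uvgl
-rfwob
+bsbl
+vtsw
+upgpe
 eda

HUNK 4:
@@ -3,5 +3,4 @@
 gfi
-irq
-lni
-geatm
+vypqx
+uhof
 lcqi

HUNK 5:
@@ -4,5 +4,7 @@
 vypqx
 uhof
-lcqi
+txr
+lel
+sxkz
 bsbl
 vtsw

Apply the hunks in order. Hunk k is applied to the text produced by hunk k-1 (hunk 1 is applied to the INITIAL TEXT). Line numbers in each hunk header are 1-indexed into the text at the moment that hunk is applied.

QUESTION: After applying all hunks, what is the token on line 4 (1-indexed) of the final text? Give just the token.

Hunk 1: at line 4 remove [dei,uyqjd,wrml] add [lcqi,vfx,uvgl] -> 9 lines: ejx vcelp ftr geatm lcqi vfx uvgl rfwob eda
Hunk 2: at line 2 remove [ftr] add [gfi,irq,lni] -> 11 lines: ejx vcelp gfi irq lni geatm lcqi vfx uvgl rfwob eda
Hunk 3: at line 7 remove [vfx,uvgl,rfwob] add [bsbl,vtsw,upgpe] -> 11 lines: ejx vcelp gfi irq lni geatm lcqi bsbl vtsw upgpe eda
Hunk 4: at line 3 remove [irq,lni,geatm] add [vypqx,uhof] -> 10 lines: ejx vcelp gfi vypqx uhof lcqi bsbl vtsw upgpe eda
Hunk 5: at line 4 remove [lcqi] add [txr,lel,sxkz] -> 12 lines: ejx vcelp gfi vypqx uhof txr lel sxkz bsbl vtsw upgpe eda
Final line 4: vypqx

Answer: vypqx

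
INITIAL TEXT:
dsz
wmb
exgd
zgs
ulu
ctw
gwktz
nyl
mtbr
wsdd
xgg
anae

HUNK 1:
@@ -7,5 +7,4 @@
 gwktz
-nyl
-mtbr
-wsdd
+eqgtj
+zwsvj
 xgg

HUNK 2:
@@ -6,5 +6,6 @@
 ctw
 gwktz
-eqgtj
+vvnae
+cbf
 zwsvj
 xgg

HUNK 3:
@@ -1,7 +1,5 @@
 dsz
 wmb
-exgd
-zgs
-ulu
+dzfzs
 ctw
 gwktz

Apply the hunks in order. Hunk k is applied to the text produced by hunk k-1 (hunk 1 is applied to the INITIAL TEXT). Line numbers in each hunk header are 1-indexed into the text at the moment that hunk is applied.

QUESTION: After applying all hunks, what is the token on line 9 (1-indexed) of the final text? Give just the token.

Hunk 1: at line 7 remove [nyl,mtbr,wsdd] add [eqgtj,zwsvj] -> 11 lines: dsz wmb exgd zgs ulu ctw gwktz eqgtj zwsvj xgg anae
Hunk 2: at line 6 remove [eqgtj] add [vvnae,cbf] -> 12 lines: dsz wmb exgd zgs ulu ctw gwktz vvnae cbf zwsvj xgg anae
Hunk 3: at line 1 remove [exgd,zgs,ulu] add [dzfzs] -> 10 lines: dsz wmb dzfzs ctw gwktz vvnae cbf zwsvj xgg anae
Final line 9: xgg

Answer: xgg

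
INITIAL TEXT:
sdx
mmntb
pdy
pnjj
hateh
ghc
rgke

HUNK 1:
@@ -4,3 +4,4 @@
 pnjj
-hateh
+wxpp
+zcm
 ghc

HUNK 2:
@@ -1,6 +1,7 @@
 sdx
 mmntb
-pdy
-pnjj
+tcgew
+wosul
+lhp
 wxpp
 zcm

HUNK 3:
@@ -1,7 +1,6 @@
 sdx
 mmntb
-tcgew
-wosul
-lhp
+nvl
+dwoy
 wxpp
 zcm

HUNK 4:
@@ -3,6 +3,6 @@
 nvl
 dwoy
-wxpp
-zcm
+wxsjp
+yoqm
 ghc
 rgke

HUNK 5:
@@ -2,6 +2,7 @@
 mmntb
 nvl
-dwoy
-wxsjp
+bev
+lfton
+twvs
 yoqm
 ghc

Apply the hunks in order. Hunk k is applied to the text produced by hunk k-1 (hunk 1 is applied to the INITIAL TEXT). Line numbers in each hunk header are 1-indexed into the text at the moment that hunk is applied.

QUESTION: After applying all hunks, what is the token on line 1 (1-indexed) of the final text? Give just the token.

Hunk 1: at line 4 remove [hateh] add [wxpp,zcm] -> 8 lines: sdx mmntb pdy pnjj wxpp zcm ghc rgke
Hunk 2: at line 1 remove [pdy,pnjj] add [tcgew,wosul,lhp] -> 9 lines: sdx mmntb tcgew wosul lhp wxpp zcm ghc rgke
Hunk 3: at line 1 remove [tcgew,wosul,lhp] add [nvl,dwoy] -> 8 lines: sdx mmntb nvl dwoy wxpp zcm ghc rgke
Hunk 4: at line 3 remove [wxpp,zcm] add [wxsjp,yoqm] -> 8 lines: sdx mmntb nvl dwoy wxsjp yoqm ghc rgke
Hunk 5: at line 2 remove [dwoy,wxsjp] add [bev,lfton,twvs] -> 9 lines: sdx mmntb nvl bev lfton twvs yoqm ghc rgke
Final line 1: sdx

Answer: sdx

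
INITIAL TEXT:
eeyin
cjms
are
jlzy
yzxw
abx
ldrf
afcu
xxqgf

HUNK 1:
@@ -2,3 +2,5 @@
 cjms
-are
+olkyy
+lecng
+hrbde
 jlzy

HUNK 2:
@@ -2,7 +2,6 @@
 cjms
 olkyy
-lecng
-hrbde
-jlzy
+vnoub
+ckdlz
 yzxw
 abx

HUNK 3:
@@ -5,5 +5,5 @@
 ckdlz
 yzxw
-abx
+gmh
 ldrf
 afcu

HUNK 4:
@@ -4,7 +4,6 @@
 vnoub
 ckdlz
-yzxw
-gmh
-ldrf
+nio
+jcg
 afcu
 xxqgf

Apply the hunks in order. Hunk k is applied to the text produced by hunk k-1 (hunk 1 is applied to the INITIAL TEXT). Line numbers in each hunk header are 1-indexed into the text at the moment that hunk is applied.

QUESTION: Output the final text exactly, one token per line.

Hunk 1: at line 2 remove [are] add [olkyy,lecng,hrbde] -> 11 lines: eeyin cjms olkyy lecng hrbde jlzy yzxw abx ldrf afcu xxqgf
Hunk 2: at line 2 remove [lecng,hrbde,jlzy] add [vnoub,ckdlz] -> 10 lines: eeyin cjms olkyy vnoub ckdlz yzxw abx ldrf afcu xxqgf
Hunk 3: at line 5 remove [abx] add [gmh] -> 10 lines: eeyin cjms olkyy vnoub ckdlz yzxw gmh ldrf afcu xxqgf
Hunk 4: at line 4 remove [yzxw,gmh,ldrf] add [nio,jcg] -> 9 lines: eeyin cjms olkyy vnoub ckdlz nio jcg afcu xxqgf

Answer: eeyin
cjms
olkyy
vnoub
ckdlz
nio
jcg
afcu
xxqgf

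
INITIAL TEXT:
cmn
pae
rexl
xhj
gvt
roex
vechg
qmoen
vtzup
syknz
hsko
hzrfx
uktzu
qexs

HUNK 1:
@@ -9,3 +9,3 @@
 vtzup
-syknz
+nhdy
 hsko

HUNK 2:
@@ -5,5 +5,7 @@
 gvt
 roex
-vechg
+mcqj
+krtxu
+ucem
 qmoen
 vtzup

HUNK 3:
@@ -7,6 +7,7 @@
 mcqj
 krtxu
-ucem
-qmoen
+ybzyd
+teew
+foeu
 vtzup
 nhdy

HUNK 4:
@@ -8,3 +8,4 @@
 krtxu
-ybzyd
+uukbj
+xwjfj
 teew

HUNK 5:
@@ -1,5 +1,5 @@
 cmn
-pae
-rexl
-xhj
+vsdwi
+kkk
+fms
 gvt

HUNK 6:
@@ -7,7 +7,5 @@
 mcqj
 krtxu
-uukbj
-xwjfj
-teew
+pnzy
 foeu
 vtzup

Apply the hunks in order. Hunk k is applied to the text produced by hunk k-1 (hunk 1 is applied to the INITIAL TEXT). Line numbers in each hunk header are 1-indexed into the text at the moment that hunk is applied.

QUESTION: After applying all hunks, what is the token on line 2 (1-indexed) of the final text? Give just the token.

Answer: vsdwi

Derivation:
Hunk 1: at line 9 remove [syknz] add [nhdy] -> 14 lines: cmn pae rexl xhj gvt roex vechg qmoen vtzup nhdy hsko hzrfx uktzu qexs
Hunk 2: at line 5 remove [vechg] add [mcqj,krtxu,ucem] -> 16 lines: cmn pae rexl xhj gvt roex mcqj krtxu ucem qmoen vtzup nhdy hsko hzrfx uktzu qexs
Hunk 3: at line 7 remove [ucem,qmoen] add [ybzyd,teew,foeu] -> 17 lines: cmn pae rexl xhj gvt roex mcqj krtxu ybzyd teew foeu vtzup nhdy hsko hzrfx uktzu qexs
Hunk 4: at line 8 remove [ybzyd] add [uukbj,xwjfj] -> 18 lines: cmn pae rexl xhj gvt roex mcqj krtxu uukbj xwjfj teew foeu vtzup nhdy hsko hzrfx uktzu qexs
Hunk 5: at line 1 remove [pae,rexl,xhj] add [vsdwi,kkk,fms] -> 18 lines: cmn vsdwi kkk fms gvt roex mcqj krtxu uukbj xwjfj teew foeu vtzup nhdy hsko hzrfx uktzu qexs
Hunk 6: at line 7 remove [uukbj,xwjfj,teew] add [pnzy] -> 16 lines: cmn vsdwi kkk fms gvt roex mcqj krtxu pnzy foeu vtzup nhdy hsko hzrfx uktzu qexs
Final line 2: vsdwi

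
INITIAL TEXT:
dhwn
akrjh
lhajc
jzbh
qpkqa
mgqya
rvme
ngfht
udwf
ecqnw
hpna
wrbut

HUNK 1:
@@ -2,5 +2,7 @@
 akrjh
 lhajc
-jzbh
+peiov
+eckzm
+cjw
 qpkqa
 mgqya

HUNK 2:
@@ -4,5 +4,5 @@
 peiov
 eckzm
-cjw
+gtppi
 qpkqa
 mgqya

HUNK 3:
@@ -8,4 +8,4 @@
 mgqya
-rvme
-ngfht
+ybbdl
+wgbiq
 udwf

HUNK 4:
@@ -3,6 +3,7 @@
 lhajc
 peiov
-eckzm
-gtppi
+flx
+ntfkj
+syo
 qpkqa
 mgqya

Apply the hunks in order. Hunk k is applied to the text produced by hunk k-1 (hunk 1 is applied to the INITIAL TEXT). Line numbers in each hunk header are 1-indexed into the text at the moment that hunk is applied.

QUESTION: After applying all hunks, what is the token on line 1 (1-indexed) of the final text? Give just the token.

Answer: dhwn

Derivation:
Hunk 1: at line 2 remove [jzbh] add [peiov,eckzm,cjw] -> 14 lines: dhwn akrjh lhajc peiov eckzm cjw qpkqa mgqya rvme ngfht udwf ecqnw hpna wrbut
Hunk 2: at line 4 remove [cjw] add [gtppi] -> 14 lines: dhwn akrjh lhajc peiov eckzm gtppi qpkqa mgqya rvme ngfht udwf ecqnw hpna wrbut
Hunk 3: at line 8 remove [rvme,ngfht] add [ybbdl,wgbiq] -> 14 lines: dhwn akrjh lhajc peiov eckzm gtppi qpkqa mgqya ybbdl wgbiq udwf ecqnw hpna wrbut
Hunk 4: at line 3 remove [eckzm,gtppi] add [flx,ntfkj,syo] -> 15 lines: dhwn akrjh lhajc peiov flx ntfkj syo qpkqa mgqya ybbdl wgbiq udwf ecqnw hpna wrbut
Final line 1: dhwn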